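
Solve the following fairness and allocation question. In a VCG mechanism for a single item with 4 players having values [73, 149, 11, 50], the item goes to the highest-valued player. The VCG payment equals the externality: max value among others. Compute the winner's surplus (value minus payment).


Step 1: The winner is the agent with the highest value: agent 1 with value 149
Step 2: Values of other agents: [73, 11, 50]
Step 3: VCG payment = max of others' values = 73
Step 4: Surplus = 149 - 73 = 76

76


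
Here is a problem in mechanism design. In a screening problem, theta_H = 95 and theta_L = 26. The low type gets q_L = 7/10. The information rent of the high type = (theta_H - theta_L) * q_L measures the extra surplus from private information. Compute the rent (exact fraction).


Step 1: theta_H - theta_L = 95 - 26 = 69
Step 2: Information rent = (theta_H - theta_L) * q_L
Step 3: = 69 * 7/10
Step 4: = 483/10

483/10


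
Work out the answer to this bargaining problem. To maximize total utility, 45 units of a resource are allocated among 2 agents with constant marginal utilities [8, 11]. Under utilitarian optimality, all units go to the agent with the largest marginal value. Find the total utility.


Step 1: The marginal utilities are [8, 11]
Step 2: The highest marginal utility is 11
Step 3: All 45 units go to that agent
Step 4: Total utility = 11 * 45 = 495

495


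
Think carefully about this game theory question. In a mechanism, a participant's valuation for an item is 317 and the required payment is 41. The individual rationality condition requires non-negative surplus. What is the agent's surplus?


Step 1: Surplus = value - payment = 317 - 41 = 276
Step 2: IR is satisfied (surplus >= 0)

276


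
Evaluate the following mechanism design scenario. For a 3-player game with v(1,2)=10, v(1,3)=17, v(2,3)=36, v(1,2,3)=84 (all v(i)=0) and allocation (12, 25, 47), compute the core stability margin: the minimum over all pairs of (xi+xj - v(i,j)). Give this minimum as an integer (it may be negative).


Step 1: Slack for coalition (1,2): x1+x2 - v12 = 37 - 10 = 27
Step 2: Slack for coalition (1,3): x1+x3 - v13 = 59 - 17 = 42
Step 3: Slack for coalition (2,3): x2+x3 - v23 = 72 - 36 = 36
Step 4: Minimum slack = min(27, 42, 36) = 27, attained by (1,2); no pair can gain by deviating, so the allocation is in the core

27


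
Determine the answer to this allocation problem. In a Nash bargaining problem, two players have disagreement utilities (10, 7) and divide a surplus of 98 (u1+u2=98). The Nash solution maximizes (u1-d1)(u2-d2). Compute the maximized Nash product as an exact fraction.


Step 1: The Nash solution splits surplus symmetrically above the disagreement point
Step 2: u1 = (total + d1 - d2)/2 = (98 + 10 - 7)/2 = 101/2
Step 3: u2 = (total - d1 + d2)/2 = (98 - 10 + 7)/2 = 95/2
Step 4: Nash product = (101/2 - 10) * (95/2 - 7)
Step 5: = 81/2 * 81/2 = 6561/4

6561/4


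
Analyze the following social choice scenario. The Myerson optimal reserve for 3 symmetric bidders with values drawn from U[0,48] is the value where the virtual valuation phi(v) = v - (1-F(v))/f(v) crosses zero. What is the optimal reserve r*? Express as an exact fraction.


Step 1: For U[0,48], F(v) = v/48 and f(v) = 1/48
Step 2: phi(v) = v - (1 - v/48)/(1/48) = v - (48 - v) = 2v - 48
Step 3: Set phi(r*) = 0: 2r* - 48 = 0
Step 4: r* = 48/2 = 24 (the number of bidders n = 3 does not enter)

24


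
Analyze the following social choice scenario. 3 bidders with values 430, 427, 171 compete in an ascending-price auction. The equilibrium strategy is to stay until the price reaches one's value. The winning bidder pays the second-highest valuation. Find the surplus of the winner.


Step 1: Identify the highest value: 430
Step 2: Identify the second-highest value: 427
Step 3: The final price = second-highest value = 427
Step 4: Surplus = 430 - 427 = 3

3


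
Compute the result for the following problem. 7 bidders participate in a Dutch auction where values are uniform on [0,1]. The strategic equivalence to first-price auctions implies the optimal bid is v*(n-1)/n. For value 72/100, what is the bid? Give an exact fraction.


Step 1: Dutch auctions are strategically equivalent to first-price auctions
Step 2: The equilibrium bid is b(v) = v*(n-1)/n
Step 3: b = 18/25 * 6/7
Step 4: b = 108/175

108/175


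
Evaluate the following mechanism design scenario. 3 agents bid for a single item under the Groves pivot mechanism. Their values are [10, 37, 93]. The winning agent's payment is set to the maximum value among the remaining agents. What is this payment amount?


Step 1: The efficient winner is agent 2 with value 93
Step 2: Other agents' values: [10, 37]
Step 3: Pivot payment = max(others) = 37
Step 4: The winner pays 37

37


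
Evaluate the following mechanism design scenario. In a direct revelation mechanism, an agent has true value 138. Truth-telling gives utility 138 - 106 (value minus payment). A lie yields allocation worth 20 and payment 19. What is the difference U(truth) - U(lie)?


Step 1: U(truth) = value - payment = 138 - 106 = 32
Step 2: U(lie) = allocation - payment = 20 - 19 = 1
Step 3: IC gap = 32 - 1 = 31

31


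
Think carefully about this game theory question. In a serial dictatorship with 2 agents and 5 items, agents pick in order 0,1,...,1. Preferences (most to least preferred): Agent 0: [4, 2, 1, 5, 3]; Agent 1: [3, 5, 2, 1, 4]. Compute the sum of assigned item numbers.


Step 1: Agent 0 picks item 4
Step 2: Agent 1 picks item 3
Step 3: Sum = 4 + 3 = 7

7


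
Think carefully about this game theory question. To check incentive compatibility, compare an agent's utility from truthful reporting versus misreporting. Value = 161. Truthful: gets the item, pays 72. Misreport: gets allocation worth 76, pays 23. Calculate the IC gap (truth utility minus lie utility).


Step 1: U(truth) = value - payment = 161 - 72 = 89
Step 2: U(lie) = allocation - payment = 76 - 23 = 53
Step 3: IC gap = 89 - 53 = 36

36


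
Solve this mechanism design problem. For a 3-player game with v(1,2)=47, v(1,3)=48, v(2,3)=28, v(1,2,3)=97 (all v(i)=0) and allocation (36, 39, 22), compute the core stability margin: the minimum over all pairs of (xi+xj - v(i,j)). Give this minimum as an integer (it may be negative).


Step 1: Slack for coalition (1,2): x1+x2 - v12 = 75 - 47 = 28
Step 2: Slack for coalition (1,3): x1+x3 - v13 = 58 - 48 = 10
Step 3: Slack for coalition (2,3): x2+x3 - v23 = 61 - 28 = 33
Step 4: Minimum slack = min(28, 10, 33) = 10, attained by (1,3); no pair can gain by deviating, so the allocation is in the core

10


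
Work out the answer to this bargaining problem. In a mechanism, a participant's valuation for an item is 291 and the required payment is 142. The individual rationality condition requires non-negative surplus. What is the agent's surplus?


Step 1: Surplus = value - payment = 291 - 142 = 149
Step 2: IR is satisfied (surplus >= 0)

149


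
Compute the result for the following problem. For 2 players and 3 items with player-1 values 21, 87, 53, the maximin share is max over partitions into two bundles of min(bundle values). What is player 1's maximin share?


Step 1: Item values = 21, 87, 53
Step 2: Enumerate all 2-bundle partitions and take the smaller bundle:
  Partition 1: {21} vs {87,53} -> bundles 21, 140; min = 21
  Partition 2: {87} vs {21,53} -> bundles 87, 74; min = 74
  Partition 3: {53} vs {21,87} -> bundles 53, 108; min = 53
Step 3: MMS = max(21, 74, 53) = 74

74


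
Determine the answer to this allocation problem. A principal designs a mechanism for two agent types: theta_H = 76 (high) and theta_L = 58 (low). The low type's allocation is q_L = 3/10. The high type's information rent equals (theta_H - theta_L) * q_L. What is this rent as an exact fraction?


Step 1: theta_H - theta_L = 76 - 58 = 18
Step 2: Information rent = (theta_H - theta_L) * q_L
Step 3: = 18 * 3/10
Step 4: = 27/5

27/5


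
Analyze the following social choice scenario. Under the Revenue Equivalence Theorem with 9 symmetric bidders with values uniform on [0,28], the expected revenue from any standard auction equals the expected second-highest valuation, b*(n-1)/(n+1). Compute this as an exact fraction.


Step 1: By Revenue Equivalence, expected revenue = b*(n-1)/(n+1)
Step 2: Substituting n = 9, b = 28
Step 3: Revenue = 28*(9-1)/(9+1) = 28*8/10
Step 4: Revenue = 224/10 = 112/5

112/5


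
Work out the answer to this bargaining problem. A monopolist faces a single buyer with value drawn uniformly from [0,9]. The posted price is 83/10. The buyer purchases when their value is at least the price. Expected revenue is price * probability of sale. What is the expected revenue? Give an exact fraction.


Step 1: Posted price r = 83/10, value support [0,9]
Step 2: P(v >= r) = (9 - 83/10)/9 = 7/90
Step 3: Expected revenue = r * P(v >= r) = 83/10 * 7/90
Step 4: Revenue = 581/900

581/900


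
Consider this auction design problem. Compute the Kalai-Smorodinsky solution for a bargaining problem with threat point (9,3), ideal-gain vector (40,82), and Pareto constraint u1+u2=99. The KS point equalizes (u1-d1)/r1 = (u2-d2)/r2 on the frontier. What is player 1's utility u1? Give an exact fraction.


Step 1: At the KS point, (u1-d1)/r1 = (u2-d2)/r2 = t and u1+u2 = 99
Step 2: u1 = d1 + r1*t and u2 = d2 + r2*t, so (d1 + r1*t) + (d2 + r2*t) = 99
Step 3: t = (99 - 9 - 3)/(40 + 82) = 87/122
Step 4: u1 = d1 + r1*t = 9 + 40 * 87/122 = 2289/61
Step 5: (Check: u2 = d2 + r2*t = 3750/61; u1+u2 = 2289/61 + 3750/61 = 99, on the frontier.)

2289/61


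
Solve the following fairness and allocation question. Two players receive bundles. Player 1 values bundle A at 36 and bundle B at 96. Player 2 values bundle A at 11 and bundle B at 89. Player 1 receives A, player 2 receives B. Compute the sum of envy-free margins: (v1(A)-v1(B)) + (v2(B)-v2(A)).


Step 1: Player 1's margin = v1(A) - v1(B) = 36 - 96 = -60
Step 2: Player 2's margin = v2(B) - v2(A) = 89 - 11 = 78
Step 3: Total margin = -60 + 78 = 18

18


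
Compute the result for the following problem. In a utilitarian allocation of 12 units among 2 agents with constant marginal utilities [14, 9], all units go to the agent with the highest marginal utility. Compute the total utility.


Step 1: The marginal utilities are [14, 9]
Step 2: The highest marginal utility is 14
Step 3: All 12 units go to that agent
Step 4: Total utility = 14 * 12 = 168

168


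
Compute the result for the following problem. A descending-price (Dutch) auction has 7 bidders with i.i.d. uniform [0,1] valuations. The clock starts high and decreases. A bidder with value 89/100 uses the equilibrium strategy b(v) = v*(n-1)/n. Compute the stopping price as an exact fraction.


Step 1: Dutch auctions are strategically equivalent to first-price auctions
Step 2: The equilibrium bid is b(v) = v*(n-1)/n
Step 3: b = 89/100 * 6/7
Step 4: b = 267/350

267/350


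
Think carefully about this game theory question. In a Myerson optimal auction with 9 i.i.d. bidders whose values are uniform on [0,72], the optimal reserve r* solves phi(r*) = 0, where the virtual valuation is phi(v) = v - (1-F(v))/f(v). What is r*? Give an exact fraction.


Step 1: For U[0,72], F(v) = v/72 and f(v) = 1/72
Step 2: phi(v) = v - (1 - v/72)/(1/72) = v - (72 - v) = 2v - 72
Step 3: Set phi(r*) = 0: 2r* - 72 = 0
Step 4: r* = 72/2 = 36 (the number of bidders n = 9 does not enter)

36


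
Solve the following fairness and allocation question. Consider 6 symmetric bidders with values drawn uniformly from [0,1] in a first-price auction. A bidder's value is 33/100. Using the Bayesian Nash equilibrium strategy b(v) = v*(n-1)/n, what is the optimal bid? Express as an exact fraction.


Step 1: The symmetric BNE bidding function is b(v) = v * (n-1) / n
Step 2: Substitute v = 33/100 and n = 6
Step 3: b = 33/100 * 5/6
Step 4: b = 11/40

11/40


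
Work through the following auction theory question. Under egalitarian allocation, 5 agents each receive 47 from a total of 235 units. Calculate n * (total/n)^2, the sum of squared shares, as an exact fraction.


Step 1: Each agent's share = 235/5 = 47
Step 2: Square of each share = (47)^2 = 2209
Step 3: Sum of squares = 5 * 2209 = 11045

11045


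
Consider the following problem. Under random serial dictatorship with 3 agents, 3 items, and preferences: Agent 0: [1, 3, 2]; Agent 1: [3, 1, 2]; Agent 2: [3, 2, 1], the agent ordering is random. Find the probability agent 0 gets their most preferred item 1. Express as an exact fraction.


Step 1: Agent 0 wants item 1
Step 2: There are 6 possible orderings of agents
Step 3: In 5 orderings, agent 0 gets item 1
Step 4: Probability = 5/6

5/6


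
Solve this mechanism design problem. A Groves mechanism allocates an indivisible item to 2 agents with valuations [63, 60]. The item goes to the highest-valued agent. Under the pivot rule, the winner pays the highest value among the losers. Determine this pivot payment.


Step 1: The efficient winner is agent 0 with value 63
Step 2: Other agents' values: [60]
Step 3: Pivot payment = max(others) = 60
Step 4: The winner pays 60

60


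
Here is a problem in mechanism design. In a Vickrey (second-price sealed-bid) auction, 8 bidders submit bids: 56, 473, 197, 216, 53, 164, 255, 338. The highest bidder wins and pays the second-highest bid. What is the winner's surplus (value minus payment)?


Step 1: Sort bids in descending order: 473, 338, 255, 216, 197, 164, 56, 53
Step 2: The winning bid is the highest: 473
Step 3: The payment equals the second-highest bid: 338
Step 4: Surplus = winner's bid - payment = 473 - 338 = 135

135


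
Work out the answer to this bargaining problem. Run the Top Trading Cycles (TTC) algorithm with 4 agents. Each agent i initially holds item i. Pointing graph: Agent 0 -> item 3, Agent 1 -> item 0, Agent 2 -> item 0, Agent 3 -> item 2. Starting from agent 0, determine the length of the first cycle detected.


Step 1: Trace the pointer graph from agent 0: 0 -> 3 -> 2 -> 0
Step 2: A cycle is detected when we revisit agent 0
Step 3: The cycle is: 0 -> 3 -> 2 -> 0
Step 4: Cycle length = 3

3


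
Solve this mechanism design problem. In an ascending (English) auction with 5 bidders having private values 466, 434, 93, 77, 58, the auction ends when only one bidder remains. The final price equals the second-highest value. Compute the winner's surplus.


Step 1: Identify the highest value: 466
Step 2: Identify the second-highest value: 434
Step 3: The final price = second-highest value = 434
Step 4: Surplus = 466 - 434 = 32

32


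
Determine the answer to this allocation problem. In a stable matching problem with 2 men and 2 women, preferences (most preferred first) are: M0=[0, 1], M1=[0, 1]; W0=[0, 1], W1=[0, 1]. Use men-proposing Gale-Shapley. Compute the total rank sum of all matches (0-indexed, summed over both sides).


Step 1: Run Gale-Shapley (men propose, women hold best offer):
  M0 proposes to W0; she accepts
  M1 proposes to W0; rejected
  M1 proposes to W1; she accepts
Step 2: Final matching: W0-M0, W1-M1
Step 3: 0-indexed ranks (man's rank of his match, then woman's): 0 + 0 + 1 + 1
Step 4: Total rank sum = 2

2


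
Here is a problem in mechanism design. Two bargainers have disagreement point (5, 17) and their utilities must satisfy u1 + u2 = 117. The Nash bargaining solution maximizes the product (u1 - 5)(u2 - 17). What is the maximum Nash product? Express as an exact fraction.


Step 1: The Nash solution splits surplus symmetrically above the disagreement point
Step 2: u1 = (total + d1 - d2)/2 = (117 + 5 - 17)/2 = 105/2
Step 3: u2 = (total - d1 + d2)/2 = (117 - 5 + 17)/2 = 129/2
Step 4: Nash product = (105/2 - 5) * (129/2 - 17)
Step 5: = 95/2 * 95/2 = 9025/4

9025/4


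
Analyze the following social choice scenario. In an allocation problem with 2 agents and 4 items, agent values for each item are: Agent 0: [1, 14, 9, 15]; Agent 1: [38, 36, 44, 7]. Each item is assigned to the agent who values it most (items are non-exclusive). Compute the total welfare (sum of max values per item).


Step 1: For each item, find the maximum value among all agents.
Step 2: Item 0 -> Agent 1 (value 38)
Step 3: Item 1 -> Agent 1 (value 36)
Step 4: Item 2 -> Agent 1 (value 44)
Step 5: Item 3 -> Agent 0 (value 15)
Step 6: Total welfare = 38 + 36 + 44 + 15 = 133

133


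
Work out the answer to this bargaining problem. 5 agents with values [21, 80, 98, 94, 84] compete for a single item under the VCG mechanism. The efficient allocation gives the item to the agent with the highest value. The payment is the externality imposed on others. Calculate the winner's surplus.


Step 1: The winner is the agent with the highest value: agent 2 with value 98
Step 2: Values of other agents: [21, 80, 94, 84]
Step 3: VCG payment = max of others' values = 94
Step 4: Surplus = 98 - 94 = 4

4


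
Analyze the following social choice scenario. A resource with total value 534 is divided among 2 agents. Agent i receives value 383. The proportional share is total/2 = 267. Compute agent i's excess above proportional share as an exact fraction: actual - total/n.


Step 1: Proportional share = 534/2 = 267
Step 2: Agent's actual allocation = 383
Step 3: Excess = 383 - 267 = 116

116


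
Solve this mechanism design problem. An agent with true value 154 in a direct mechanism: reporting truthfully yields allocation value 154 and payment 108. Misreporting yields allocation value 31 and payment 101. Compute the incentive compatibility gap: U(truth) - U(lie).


Step 1: U(truth) = value - payment = 154 - 108 = 46
Step 2: U(lie) = allocation - payment = 31 - 101 = -70
Step 3: IC gap = 46 - (-70) = 116

116


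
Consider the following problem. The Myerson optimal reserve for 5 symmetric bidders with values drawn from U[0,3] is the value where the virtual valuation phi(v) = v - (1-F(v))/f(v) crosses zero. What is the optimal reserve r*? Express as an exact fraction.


Step 1: For U[0,3], F(v) = v/3 and f(v) = 1/3
Step 2: phi(v) = v - (1 - v/3)/(1/3) = v - (3 - v) = 2v - 3
Step 3: Set phi(r*) = 0: 2r* - 3 = 0
Step 4: r* = 3/2 (the number of bidders n = 5 does not enter)

3/2


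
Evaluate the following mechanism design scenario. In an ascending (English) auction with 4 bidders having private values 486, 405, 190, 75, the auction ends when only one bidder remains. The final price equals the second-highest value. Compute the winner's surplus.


Step 1: Identify the highest value: 486
Step 2: Identify the second-highest value: 405
Step 3: The final price = second-highest value = 405
Step 4: Surplus = 486 - 405 = 81

81


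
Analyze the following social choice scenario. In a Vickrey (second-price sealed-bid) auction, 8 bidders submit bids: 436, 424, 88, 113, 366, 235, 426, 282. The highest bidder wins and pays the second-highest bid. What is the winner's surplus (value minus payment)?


Step 1: Sort bids in descending order: 436, 426, 424, 366, 282, 235, 113, 88
Step 2: The winning bid is the highest: 436
Step 3: The payment equals the second-highest bid: 426
Step 4: Surplus = winner's bid - payment = 436 - 426 = 10

10


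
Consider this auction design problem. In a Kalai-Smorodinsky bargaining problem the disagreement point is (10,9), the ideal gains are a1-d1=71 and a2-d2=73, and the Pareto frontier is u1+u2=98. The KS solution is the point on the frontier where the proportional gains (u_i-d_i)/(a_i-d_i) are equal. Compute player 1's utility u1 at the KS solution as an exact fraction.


Step 1: At the KS point, (u1-d1)/r1 = (u2-d2)/r2 = t and u1+u2 = 98
Step 2: u1 = d1 + r1*t and u2 = d2 + r2*t, so (d1 + r1*t) + (d2 + r2*t) = 98
Step 3: t = (98 - 10 - 9)/(71 + 73) = 79/144
Step 4: u1 = d1 + r1*t = 10 + 71 * 79/144 = 7049/144
Step 5: (Check: u2 = d2 + r2*t = 7063/144; u1+u2 = 7049/144 + 7063/144 = 98, on the frontier.)

7049/144


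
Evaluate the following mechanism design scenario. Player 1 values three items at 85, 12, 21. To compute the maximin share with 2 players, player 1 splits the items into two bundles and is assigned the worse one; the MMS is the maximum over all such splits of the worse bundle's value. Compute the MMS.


Step 1: Item values = 85, 12, 21
Step 2: Enumerate all 2-bundle partitions and take the smaller bundle:
  Partition 1: {85} vs {12,21} -> bundles 85, 33; min = 33
  Partition 2: {12} vs {85,21} -> bundles 12, 106; min = 12
  Partition 3: {21} vs {85,12} -> bundles 21, 97; min = 21
Step 3: MMS = max(33, 12, 21) = 33

33


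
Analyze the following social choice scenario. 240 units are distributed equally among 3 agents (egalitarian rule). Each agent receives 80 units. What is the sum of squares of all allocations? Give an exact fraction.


Step 1: Each agent's share = 240/3 = 80
Step 2: Square of each share = (80)^2 = 6400
Step 3: Sum of squares = 3 * 6400 = 19200

19200


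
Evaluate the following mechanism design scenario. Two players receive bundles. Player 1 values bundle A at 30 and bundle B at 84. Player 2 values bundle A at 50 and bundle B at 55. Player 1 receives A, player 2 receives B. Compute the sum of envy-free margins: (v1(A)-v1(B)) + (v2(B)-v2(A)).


Step 1: Player 1's margin = v1(A) - v1(B) = 30 - 84 = -54
Step 2: Player 2's margin = v2(B) - v2(A) = 55 - 50 = 5
Step 3: Total margin = -54 + 5 = -49

-49


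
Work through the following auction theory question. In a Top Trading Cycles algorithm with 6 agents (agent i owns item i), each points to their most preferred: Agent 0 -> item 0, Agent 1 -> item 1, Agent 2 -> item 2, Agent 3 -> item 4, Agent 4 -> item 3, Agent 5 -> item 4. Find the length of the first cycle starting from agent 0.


Step 1: Trace the pointer graph from agent 0: 0 -> 0
Step 2: A cycle is detected when we revisit agent 0
Step 3: The cycle is: 0 -> 0
Step 4: Cycle length = 1

1


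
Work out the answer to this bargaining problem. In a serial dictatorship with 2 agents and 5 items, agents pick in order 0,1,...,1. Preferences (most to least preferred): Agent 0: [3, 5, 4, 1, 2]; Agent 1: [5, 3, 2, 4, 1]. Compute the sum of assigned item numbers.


Step 1: Agent 0 picks item 3
Step 2: Agent 1 picks item 5
Step 3: Sum = 3 + 5 = 8

8


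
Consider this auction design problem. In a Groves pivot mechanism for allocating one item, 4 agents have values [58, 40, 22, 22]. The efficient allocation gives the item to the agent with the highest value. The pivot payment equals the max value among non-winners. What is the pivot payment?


Step 1: The efficient winner is agent 0 with value 58
Step 2: Other agents' values: [40, 22, 22]
Step 3: Pivot payment = max(others) = 40
Step 4: The winner pays 40

40


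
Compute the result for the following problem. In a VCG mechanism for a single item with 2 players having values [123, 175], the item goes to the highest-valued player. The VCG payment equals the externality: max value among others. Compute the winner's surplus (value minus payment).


Step 1: The winner is the agent with the highest value: agent 1 with value 175
Step 2: Values of other agents: [123]
Step 3: VCG payment = max of others' values = 123
Step 4: Surplus = 175 - 123 = 52

52


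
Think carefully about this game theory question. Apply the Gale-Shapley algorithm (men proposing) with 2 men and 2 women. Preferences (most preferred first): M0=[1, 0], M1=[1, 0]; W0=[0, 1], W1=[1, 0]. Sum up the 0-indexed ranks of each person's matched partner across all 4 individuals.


Step 1: Run Gale-Shapley (men propose, women hold best offer):
  M0 proposes to W1; she accepts
  M1 proposes to W1; she switches from M0
  M0 proposes to W0; she accepts
Step 2: Final matching: W0-M0, W1-M1
Step 3: 0-indexed ranks (man's rank of his match, then woman's): 1 + 0 + 0 + 0
Step 4: Total rank sum = 1

1


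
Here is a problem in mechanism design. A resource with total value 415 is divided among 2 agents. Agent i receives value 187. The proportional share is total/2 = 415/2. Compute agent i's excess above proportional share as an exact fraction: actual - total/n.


Step 1: Proportional share = 415/2
Step 2: Agent's actual allocation = 187
Step 3: Excess = 187 - 415/2 = -41/2

-41/2


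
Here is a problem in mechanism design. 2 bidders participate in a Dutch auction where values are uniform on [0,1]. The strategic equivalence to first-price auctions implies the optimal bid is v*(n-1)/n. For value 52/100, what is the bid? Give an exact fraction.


Step 1: Dutch auctions are strategically equivalent to first-price auctions
Step 2: The equilibrium bid is b(v) = v*(n-1)/n
Step 3: b = 13/25 * 1/2
Step 4: b = 13/50

13/50


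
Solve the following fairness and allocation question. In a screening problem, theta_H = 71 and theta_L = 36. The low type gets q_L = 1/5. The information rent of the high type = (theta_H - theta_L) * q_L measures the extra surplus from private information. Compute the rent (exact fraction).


Step 1: theta_H - theta_L = 71 - 36 = 35
Step 2: Information rent = (theta_H - theta_L) * q_L
Step 3: = 35 * 1/5
Step 4: = 7

7


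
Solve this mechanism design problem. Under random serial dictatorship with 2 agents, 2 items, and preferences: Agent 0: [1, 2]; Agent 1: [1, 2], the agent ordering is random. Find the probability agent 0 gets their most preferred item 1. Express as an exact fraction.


Step 1: Agent 0 wants item 1
Step 2: There are 2 possible orderings of agents
Step 3: In 1 orderings, agent 0 gets item 1
Step 4: Probability = 1/2

1/2


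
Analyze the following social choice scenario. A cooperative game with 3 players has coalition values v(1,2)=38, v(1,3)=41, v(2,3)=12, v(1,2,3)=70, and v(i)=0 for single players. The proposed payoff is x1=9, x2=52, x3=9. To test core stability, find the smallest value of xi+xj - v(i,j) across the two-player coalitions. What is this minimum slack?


Step 1: Slack for coalition (1,2): x1+x2 - v12 = 61 - 38 = 23
Step 2: Slack for coalition (1,3): x1+x3 - v13 = 18 - 41 = -23
Step 3: Slack for coalition (2,3): x2+x3 - v23 = 61 - 12 = 49
Step 4: Minimum slack = min(23, -23, 49) = -23, attained by (1,3); coalition (1,3) can block (slack < 0), so the allocation is not in the core

-23


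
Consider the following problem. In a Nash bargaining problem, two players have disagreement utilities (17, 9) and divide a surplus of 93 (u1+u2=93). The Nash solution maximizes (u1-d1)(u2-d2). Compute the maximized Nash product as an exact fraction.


Step 1: The Nash solution splits surplus symmetrically above the disagreement point
Step 2: u1 = (total + d1 - d2)/2 = (93 + 17 - 9)/2 = 101/2
Step 3: u2 = (total - d1 + d2)/2 = (93 - 17 + 9)/2 = 85/2
Step 4: Nash product = (101/2 - 17) * (85/2 - 9)
Step 5: = 67/2 * 67/2 = 4489/4

4489/4


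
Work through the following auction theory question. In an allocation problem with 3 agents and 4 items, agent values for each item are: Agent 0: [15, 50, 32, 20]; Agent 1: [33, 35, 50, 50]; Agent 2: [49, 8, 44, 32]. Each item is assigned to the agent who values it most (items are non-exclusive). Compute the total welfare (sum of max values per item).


Step 1: For each item, find the maximum value among all agents.
Step 2: Item 0 -> Agent 2 (value 49)
Step 3: Item 1 -> Agent 0 (value 50)
Step 4: Item 2 -> Agent 1 (value 50)
Step 5: Item 3 -> Agent 1 (value 50)
Step 6: Total welfare = 49 + 50 + 50 + 50 = 199

199


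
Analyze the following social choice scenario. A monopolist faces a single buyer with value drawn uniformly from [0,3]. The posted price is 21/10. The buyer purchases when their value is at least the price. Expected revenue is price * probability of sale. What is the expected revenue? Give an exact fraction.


Step 1: Posted price r = 21/10, value support [0,3]
Step 2: P(v >= r) = (3 - 21/10)/3 = 3/10
Step 3: Expected revenue = r * P(v >= r) = 21/10 * 3/10
Step 4: Revenue = 63/100

63/100


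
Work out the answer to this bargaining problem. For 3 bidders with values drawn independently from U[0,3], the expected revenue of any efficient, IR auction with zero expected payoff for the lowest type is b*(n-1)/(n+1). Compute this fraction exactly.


Step 1: By Revenue Equivalence, expected revenue = b*(n-1)/(n+1)
Step 2: Substituting n = 3, b = 3
Step 3: Revenue = 3*(3-1)/(3+1) = 3*2/4
Step 4: Revenue = 6/4 = 3/2

3/2


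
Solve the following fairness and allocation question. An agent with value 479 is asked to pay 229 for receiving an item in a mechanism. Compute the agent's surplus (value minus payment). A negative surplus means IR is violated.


Step 1: Surplus = value - payment = 479 - 229 = 250
Step 2: IR is satisfied (surplus >= 0)

250


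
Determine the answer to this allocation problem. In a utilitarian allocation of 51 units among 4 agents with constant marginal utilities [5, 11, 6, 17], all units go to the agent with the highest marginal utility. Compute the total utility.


Step 1: The marginal utilities are [5, 11, 6, 17]
Step 2: The highest marginal utility is 17
Step 3: All 51 units go to that agent
Step 4: Total utility = 17 * 51 = 867

867


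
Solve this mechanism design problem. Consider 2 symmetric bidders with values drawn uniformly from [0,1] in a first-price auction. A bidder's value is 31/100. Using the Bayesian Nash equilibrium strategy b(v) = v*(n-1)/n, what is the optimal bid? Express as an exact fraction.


Step 1: The symmetric BNE bidding function is b(v) = v * (n-1) / n
Step 2: Substitute v = 31/100 and n = 2
Step 3: b = 31/100 * 1/2
Step 4: b = 31/200

31/200


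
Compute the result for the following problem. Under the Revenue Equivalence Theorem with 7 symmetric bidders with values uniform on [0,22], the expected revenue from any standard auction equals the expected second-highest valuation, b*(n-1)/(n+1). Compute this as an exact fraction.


Step 1: By Revenue Equivalence, expected revenue = b*(n-1)/(n+1)
Step 2: Substituting n = 7, b = 22
Step 3: Revenue = 22*(7-1)/(7+1) = 22*6/8
Step 4: Revenue = 132/8 = 33/2

33/2


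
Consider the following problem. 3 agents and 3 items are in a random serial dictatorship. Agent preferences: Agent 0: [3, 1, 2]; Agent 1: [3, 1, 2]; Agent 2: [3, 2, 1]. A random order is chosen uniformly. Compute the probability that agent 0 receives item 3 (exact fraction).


Step 1: Agent 0 wants item 3
Step 2: There are 6 possible orderings of agents
Step 3: In 2 orderings, agent 0 gets item 3
Step 4: Probability = 2/6 = 1/3

1/3


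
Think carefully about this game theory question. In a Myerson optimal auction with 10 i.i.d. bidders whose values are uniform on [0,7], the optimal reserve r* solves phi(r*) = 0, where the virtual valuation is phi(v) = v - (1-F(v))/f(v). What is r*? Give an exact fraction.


Step 1: For U[0,7], F(v) = v/7 and f(v) = 1/7
Step 2: phi(v) = v - (1 - v/7)/(1/7) = v - (7 - v) = 2v - 7
Step 3: Set phi(r*) = 0: 2r* - 7 = 0
Step 4: r* = 7/2 (the number of bidders n = 10 does not enter)

7/2


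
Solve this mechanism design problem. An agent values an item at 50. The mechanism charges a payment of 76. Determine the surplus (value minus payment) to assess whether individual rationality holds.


Step 1: Surplus = value - payment = 50 - 76 = -26
Step 2: IR is violated (surplus < 0)

-26


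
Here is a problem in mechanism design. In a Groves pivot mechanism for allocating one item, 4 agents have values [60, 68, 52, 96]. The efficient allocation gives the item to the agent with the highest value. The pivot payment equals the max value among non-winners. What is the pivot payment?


Step 1: The efficient winner is agent 3 with value 96
Step 2: Other agents' values: [60, 68, 52]
Step 3: Pivot payment = max(others) = 68
Step 4: The winner pays 68

68


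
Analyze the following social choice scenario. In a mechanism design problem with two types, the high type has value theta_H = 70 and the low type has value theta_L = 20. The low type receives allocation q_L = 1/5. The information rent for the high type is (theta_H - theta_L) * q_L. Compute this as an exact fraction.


Step 1: theta_H - theta_L = 70 - 20 = 50
Step 2: Information rent = (theta_H - theta_L) * q_L
Step 3: = 50 * 1/5
Step 4: = 10

10


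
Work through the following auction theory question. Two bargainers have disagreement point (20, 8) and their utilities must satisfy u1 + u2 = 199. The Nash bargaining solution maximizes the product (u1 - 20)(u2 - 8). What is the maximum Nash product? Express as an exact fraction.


Step 1: The Nash solution splits surplus symmetrically above the disagreement point
Step 2: u1 = (total + d1 - d2)/2 = (199 + 20 - 8)/2 = 211/2
Step 3: u2 = (total - d1 + d2)/2 = (199 - 20 + 8)/2 = 187/2
Step 4: Nash product = (211/2 - 20) * (187/2 - 8)
Step 5: = 171/2 * 171/2 = 29241/4

29241/4


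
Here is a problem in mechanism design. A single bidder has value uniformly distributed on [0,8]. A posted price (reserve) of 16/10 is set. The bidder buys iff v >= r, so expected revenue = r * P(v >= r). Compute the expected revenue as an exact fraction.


Step 1: Posted price r = 8/5, value support [0,8]
Step 2: P(v >= r) = (8 - 8/5)/8 = 4/5
Step 3: Expected revenue = r * P(v >= r) = 8/5 * 4/5
Step 4: Revenue = 32/25

32/25


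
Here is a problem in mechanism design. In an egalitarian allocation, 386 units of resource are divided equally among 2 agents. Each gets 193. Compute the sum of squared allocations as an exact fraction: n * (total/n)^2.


Step 1: Each agent's share = 386/2 = 193
Step 2: Square of each share = (193)^2 = 37249
Step 3: Sum of squares = 2 * 37249 = 74498

74498


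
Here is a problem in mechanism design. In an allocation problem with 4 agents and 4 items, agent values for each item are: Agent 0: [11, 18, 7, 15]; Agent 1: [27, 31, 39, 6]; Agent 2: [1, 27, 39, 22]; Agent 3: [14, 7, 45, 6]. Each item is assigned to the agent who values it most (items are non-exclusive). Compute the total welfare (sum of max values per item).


Step 1: For each item, find the maximum value among all agents.
Step 2: Item 0 -> Agent 1 (value 27)
Step 3: Item 1 -> Agent 1 (value 31)
Step 4: Item 2 -> Agent 3 (value 45)
Step 5: Item 3 -> Agent 2 (value 22)
Step 6: Total welfare = 27 + 31 + 45 + 22 = 125

125


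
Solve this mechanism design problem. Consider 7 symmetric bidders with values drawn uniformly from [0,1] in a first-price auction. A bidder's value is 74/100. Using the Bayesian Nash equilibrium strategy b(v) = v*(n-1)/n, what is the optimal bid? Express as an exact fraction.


Step 1: The symmetric BNE bidding function is b(v) = v * (n-1) / n
Step 2: Substitute v = 37/50 and n = 7
Step 3: b = 37/50 * 6/7
Step 4: b = 111/175

111/175


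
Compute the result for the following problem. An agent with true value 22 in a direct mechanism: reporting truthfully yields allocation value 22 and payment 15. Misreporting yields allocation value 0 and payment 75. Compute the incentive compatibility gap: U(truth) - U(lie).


Step 1: U(truth) = value - payment = 22 - 15 = 7
Step 2: U(lie) = allocation - payment = 0 - 75 = -75
Step 3: IC gap = 7 - (-75) = 82

82


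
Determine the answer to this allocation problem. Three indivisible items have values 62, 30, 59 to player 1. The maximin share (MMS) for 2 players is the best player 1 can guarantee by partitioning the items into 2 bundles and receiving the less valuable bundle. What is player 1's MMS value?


Step 1: Item values = 62, 30, 59
Step 2: Enumerate all 2-bundle partitions and take the smaller bundle:
  Partition 1: {62} vs {30,59} -> bundles 62, 89; min = 62
  Partition 2: {30} vs {62,59} -> bundles 30, 121; min = 30
  Partition 3: {59} vs {62,30} -> bundles 59, 92; min = 59
Step 3: MMS = max(62, 30, 59) = 62

62


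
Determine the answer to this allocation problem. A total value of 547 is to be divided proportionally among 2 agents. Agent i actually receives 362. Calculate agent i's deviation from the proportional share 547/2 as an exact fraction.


Step 1: Proportional share = 547/2
Step 2: Agent's actual allocation = 362
Step 3: Excess = 362 - 547/2 = 177/2

177/2


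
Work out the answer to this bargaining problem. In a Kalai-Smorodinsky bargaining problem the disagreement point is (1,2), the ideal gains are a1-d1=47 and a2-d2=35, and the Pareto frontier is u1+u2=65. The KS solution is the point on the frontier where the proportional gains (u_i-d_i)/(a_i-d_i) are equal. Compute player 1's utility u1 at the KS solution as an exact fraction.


Step 1: At the KS point, (u1-d1)/r1 = (u2-d2)/r2 = t and u1+u2 = 65
Step 2: u1 = d1 + r1*t and u2 = d2 + r2*t, so (d1 + r1*t) + (d2 + r2*t) = 65
Step 3: t = (65 - 1 - 2)/(47 + 35) = 62/82 = 31/41
Step 4: u1 = d1 + r1*t = 1 + 47 * 31/41 = 1498/41
Step 5: (Check: u2 = d2 + r2*t = 1167/41; u1+u2 = 1498/41 + 1167/41 = 65, on the frontier.)

1498/41


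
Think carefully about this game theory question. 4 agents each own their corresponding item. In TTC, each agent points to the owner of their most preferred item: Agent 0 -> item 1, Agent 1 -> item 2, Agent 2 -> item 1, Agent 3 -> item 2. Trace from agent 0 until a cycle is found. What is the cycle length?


Step 1: Trace the pointer graph from agent 0: 0 -> 1 -> 2 -> 1
Step 2: A cycle is detected when we revisit agent 1
Step 3: The cycle is: 1 -> 2 -> 1
Step 4: Cycle length = 2

2


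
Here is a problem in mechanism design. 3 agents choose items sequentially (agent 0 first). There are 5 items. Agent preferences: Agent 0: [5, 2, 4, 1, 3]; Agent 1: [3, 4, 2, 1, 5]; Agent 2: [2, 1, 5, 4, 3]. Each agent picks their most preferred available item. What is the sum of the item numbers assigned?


Step 1: Agent 0 picks item 5
Step 2: Agent 1 picks item 3
Step 3: Agent 2 picks item 2
Step 4: Sum = 5 + 3 + 2 = 10

10


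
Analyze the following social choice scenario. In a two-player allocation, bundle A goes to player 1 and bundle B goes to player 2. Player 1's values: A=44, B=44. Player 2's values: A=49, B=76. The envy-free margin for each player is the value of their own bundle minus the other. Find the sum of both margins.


Step 1: Player 1's margin = v1(A) - v1(B) = 44 - 44 = 0
Step 2: Player 2's margin = v2(B) - v2(A) = 76 - 49 = 27
Step 3: Total margin = 0 + 27 = 27

27


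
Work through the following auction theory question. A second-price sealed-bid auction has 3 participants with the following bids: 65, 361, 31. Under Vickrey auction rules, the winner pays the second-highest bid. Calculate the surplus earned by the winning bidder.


Step 1: Sort bids in descending order: 361, 65, 31
Step 2: The winning bid is the highest: 361
Step 3: The payment equals the second-highest bid: 65
Step 4: Surplus = winner's bid - payment = 361 - 65 = 296

296


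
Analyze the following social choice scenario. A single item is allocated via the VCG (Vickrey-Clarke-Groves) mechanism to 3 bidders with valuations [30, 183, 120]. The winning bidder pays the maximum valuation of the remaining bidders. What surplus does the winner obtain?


Step 1: The winner is the agent with the highest value: agent 1 with value 183
Step 2: Values of other agents: [30, 120]
Step 3: VCG payment = max of others' values = 120
Step 4: Surplus = 183 - 120 = 63

63


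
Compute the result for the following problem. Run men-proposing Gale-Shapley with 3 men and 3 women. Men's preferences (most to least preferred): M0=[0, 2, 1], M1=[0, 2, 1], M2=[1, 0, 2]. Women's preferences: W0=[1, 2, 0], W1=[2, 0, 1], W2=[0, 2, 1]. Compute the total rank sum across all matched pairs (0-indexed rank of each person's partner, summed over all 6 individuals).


Step 1: Run Gale-Shapley (men propose, women hold best offer):
  M0 proposes to W0; she accepts
  M1 proposes to W0; she switches from M0
  M2 proposes to W1; she accepts
  M0 proposes to W2; she accepts
Step 2: Final matching: W0-M1, W1-M2, W2-M0
Step 3: 0-indexed ranks (man's rank of his match, then woman's): 0 + 0 + 0 + 0 + 1 + 0
Step 4: Total rank sum = 1

1


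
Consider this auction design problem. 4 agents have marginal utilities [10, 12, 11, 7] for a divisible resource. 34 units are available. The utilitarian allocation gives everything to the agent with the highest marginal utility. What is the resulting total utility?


Step 1: The marginal utilities are [10, 12, 11, 7]
Step 2: The highest marginal utility is 12
Step 3: All 34 units go to that agent
Step 4: Total utility = 12 * 34 = 408

408
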